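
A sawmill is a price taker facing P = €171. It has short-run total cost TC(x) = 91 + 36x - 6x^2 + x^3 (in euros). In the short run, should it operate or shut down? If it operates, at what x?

Produce at x = 9

From TC, MC = TC'(x) = 36 - 12x + 3x^2 and AVC = VC/x = 36 - 6x + x^2.
AVC is minimized where dAVC/dx = -6 + 2x = 0, at x = 3; min AVC = 36 - 6·3 + 3^2 = €27.
Because €171 ≥ €27, revenue can cover variable cost; the firm operates.
Set P = MC: 171 = 36 - 12x + 3x^2 → -135 - 12x + 3x^2 = 0. The roots are x = -5 and x = 9; the profit-maximizing output is on the rising part of MC, so x* = 9.
Check: AVC at x = 9 is €63 ≤ P, so revenue covers variable cost.
Profit = P·x − TC = 171·9 − 658 = €881.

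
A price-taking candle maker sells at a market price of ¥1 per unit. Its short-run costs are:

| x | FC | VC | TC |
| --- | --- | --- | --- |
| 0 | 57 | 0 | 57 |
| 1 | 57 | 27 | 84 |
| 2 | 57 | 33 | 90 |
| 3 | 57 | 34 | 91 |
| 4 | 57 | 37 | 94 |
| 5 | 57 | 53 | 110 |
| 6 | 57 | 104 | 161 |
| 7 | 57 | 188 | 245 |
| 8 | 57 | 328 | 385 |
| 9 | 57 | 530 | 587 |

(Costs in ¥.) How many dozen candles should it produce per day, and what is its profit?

Tabulate TR − TC: x=0: -57; x=1: -83; x=2: -88; x=3: -88; x=4: -90; x=5: -105; x=6: -155; x=7: -238; x=8: -377; x=9: -578.
Profit is highest at x = 0. Equivalently, the lowest AVC in the table is 37/4 ≈ ¥9.25 at x = 4, and P = ¥1 falls below it — price never covers variable cost, so the firm shuts down and loses only its fixed cost.

x = 0 (shut down); profit = -¥57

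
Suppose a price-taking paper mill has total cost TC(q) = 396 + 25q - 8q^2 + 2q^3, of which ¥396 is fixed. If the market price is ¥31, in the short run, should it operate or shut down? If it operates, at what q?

Produce at q = 3

From TC, MC = TC'(q) = 25 - 16q + 6q^2 and AVC = VC/q = 25 - 8q + 2q^2.
The AVC parabola has its vertex at q = 8/4 = 2, where AVC = 25 - 8·2 + 2·2^2 = ¥17.
P = ¥31 exceeds min AVC = ¥17, so the firm stays open.
P = MC gives -6 - 16q + 6q^2 = 0, with roots -1/3 and 3. Take the larger (rising MC): q* = 3.
Check: AVC at q = 3 is ¥19 ≤ P, so revenue covers variable cost.
Profit = P·q − TC = 31·3 − 453 = -¥360, a loss, but smaller than the ¥396 fixed cost the firm would lose by shutting down.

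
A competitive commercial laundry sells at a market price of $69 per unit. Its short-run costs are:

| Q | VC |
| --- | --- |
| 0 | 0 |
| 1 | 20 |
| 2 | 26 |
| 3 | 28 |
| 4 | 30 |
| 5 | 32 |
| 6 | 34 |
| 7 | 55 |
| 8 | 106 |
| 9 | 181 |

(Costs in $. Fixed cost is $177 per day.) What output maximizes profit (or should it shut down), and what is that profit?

Q = 8; profit = $269

Tabulate TR − TC: Q=0: -177; Q=1: -128; Q=2: -65; Q=3: 2; Q=4: 69; Q=5: 136; Q=6: 203; Q=7: 251; Q=8: 269; Q=9: 263.
Profit is maximized at Q = 8. AVC there is 106/8 = $13.25 ≤ P, so producing beats shutting down (which would give -$177).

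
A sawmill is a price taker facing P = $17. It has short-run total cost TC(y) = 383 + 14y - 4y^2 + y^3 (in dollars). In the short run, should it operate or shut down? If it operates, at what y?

Strip out fixed cost: VC = 14y - 4y^2 + y^3. Then AVC = 14 - 4y + y^2 and MC = 14 - 8y + 3y^2.
AVC is minimized where dAVC/dy = -4 + 2y = 0, at y = 2; min AVC = 14 - 4·2 + 2^2 = $10.
P = $17 exceeds min AVC = $10, so the firm stays open.
Solving P = MC: -3 - 8y + 3y^2 = 0 ⇒ y = -1/3 or 3. On the upward-sloping branch, y* = 3.
Check: AVC at y = 3 is $11 ≤ P, so revenue covers variable cost.
Profit = P·y − TC = 17·3 − 416 = -$365, a loss, but smaller than the $383 fixed cost the firm would lose by shutting down.

Produce at y = 3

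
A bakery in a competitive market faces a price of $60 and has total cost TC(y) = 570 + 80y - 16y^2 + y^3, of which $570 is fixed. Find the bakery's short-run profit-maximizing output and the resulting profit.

AVC = 80 - 16y + y^2 has its minimum $16 at y = 8; price $60 clears that bar, so the firm operates.
With MC = 80 - 32y + 3y^2, P = MC on the upward-sloping part at y* = 10.
TR = 60·10 = 600. TC = 570 + 200 = 770. Profit = 600 − 770 = -$170.
Shutting down would mean losing the fixed cost of $570, so operating at a loss of $170 is better by $400.

Profit = -$170 at y = 10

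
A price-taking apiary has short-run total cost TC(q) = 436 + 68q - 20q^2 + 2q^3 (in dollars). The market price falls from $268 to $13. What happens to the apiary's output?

AVC = 68 - 20q + 2q^2, minimized at q = 5 where min AVC = $18. MC = 68 - 40q + 6q^2.
With P = $268 above the shutdown price, P = MC gives q = 10.
At P = $13 < min AVC = $18, price no longer covers variable cost at any output, so the firm shuts down: q = 0.

Output falls from 10 to 0 (the firm shuts down)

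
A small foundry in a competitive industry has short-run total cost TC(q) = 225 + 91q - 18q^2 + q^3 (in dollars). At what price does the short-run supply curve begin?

The firm shuts down when price falls below the minimum of average variable cost. AVC = VC/q = 91 - 18q + q^2.
At the minimum of AVC, MC = AVC. MC = 91 - 36q + 3q^2; setting MC = AVC gives 2q^2 - 18q = 0, so q = 9. min AVC = 10.
So the shutdown price is $10.

$10 per unit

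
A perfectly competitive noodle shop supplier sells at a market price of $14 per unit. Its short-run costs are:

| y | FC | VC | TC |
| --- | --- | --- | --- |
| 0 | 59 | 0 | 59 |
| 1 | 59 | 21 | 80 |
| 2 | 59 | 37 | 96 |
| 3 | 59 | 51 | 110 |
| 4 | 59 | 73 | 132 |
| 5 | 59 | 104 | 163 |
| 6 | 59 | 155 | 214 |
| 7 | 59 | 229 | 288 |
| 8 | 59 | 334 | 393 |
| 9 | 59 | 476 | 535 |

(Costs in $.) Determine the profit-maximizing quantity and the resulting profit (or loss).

y = 0 (shut down); profit = -$59

Compute π = P·y − TC at each output: y=0: -59; y=1: -66; y=2: -68; y=3: -68; y=4: -76; y=5: -93; y=6: -130; y=7: -190; y=8: -281; y=9: -409.
Profit is highest at y = 0. Equivalently, the lowest AVC in the table is 51/3 ≈ $17 at y = 3, and P = $14 falls below it — price never covers variable cost, so the firm shuts down and loses only its fixed cost.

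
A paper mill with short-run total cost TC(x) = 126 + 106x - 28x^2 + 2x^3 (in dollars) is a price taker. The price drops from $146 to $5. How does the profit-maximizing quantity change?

MC = 106 - 56x + 6x^2; the shutdown threshold is min AVC = $8 (at x = 7).
With P = $146 above the shutdown price, P = MC gives x = 10.
At P = $5 < min AVC = $8, price no longer covers variable cost at any output, so the firm shuts down: x = 0.

Output falls from 10 to 0 (the firm shuts down)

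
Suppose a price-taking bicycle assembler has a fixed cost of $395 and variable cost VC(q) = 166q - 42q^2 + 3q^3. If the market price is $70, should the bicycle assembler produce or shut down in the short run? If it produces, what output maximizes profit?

Produce at q = 8

Variable cost is VC = 166q - 42q^2 + 3q^3, so AVC = VC/q = 166 - 42q + 3q^2 and MC = dTC/dq = 166 - 84q + 9q^2.
AVC hits its minimum where MC = AVC, at q = 7, giving min AVC = 166 - 42·7 + 3·7^2 = $19.
Since P = $70 ≥ min AVC = $19, price covers variable cost and the firm should produce.
Solving P = MC: 96 - 84q + 9q^2 = 0 ⇒ q = 4/3 or 8. On the upward-sloping branch, q* = 8.
Check: AVC at q = 8 is $22 ≤ P, so revenue covers variable cost.
Profit = P·q − TC = 70·8 − 571 = -$11, a loss, but smaller than the $395 fixed cost the firm would lose by shutting down.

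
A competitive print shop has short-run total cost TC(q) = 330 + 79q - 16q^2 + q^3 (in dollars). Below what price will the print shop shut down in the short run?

$15 per unit

The shutdown price is the minimum of AVC. VC = 79q - 16q^2 + q^3, so AVC = 79 - 16q + q^2.
dAVC/dq = -16 + 2q = 0 gives q = 8. min AVC = 79 - 16·8 + 8^2 = 15.
For P < $15 the firm produces nothing.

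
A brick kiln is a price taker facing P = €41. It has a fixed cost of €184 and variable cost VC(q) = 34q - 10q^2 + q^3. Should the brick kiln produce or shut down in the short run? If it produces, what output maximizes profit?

Produce at q = 7

Strip out fixed cost: VC = 34q - 10q^2 + q^3. Then AVC = 34 - 10q + q^2 and MC = 34 - 20q + 3q^2.
AVC hits its minimum where MC = AVC, at q = 5, giving min AVC = 34 - 10·5 + 5^2 = €9.
Because €41 ≥ €9, revenue can cover variable cost; the firm operates.
P = MC gives -7 - 20q + 3q^2 = 0, with roots -1/3 and 7. Take the larger (rising MC): q* = 7.
Check: AVC at q = 7 is €13 ≤ P, so revenue covers variable cost.
Profit = P·q − TC = 41·7 − 275 = €12.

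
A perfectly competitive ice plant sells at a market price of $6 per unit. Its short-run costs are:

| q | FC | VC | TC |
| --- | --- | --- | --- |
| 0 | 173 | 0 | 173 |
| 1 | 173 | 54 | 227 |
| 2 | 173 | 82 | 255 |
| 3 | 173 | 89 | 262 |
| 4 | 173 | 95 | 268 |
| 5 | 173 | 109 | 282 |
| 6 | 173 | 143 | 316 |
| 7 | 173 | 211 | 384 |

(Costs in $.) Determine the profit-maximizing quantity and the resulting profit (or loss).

q = 0 (shut down); profit = -$173

Profit at each row (π = 6q − TC): q=0: -173; q=1: -221; q=2: -243; q=3: -244; q=4: -244; q=5: -252; q=6: -280; q=7: -342.
Profit is highest at q = 0. Equivalently, the lowest AVC in the table is 109/5 ≈ $21.80 at q = 5, and P = $6 falls below it — price never covers variable cost, so the firm shuts down and loses only its fixed cost.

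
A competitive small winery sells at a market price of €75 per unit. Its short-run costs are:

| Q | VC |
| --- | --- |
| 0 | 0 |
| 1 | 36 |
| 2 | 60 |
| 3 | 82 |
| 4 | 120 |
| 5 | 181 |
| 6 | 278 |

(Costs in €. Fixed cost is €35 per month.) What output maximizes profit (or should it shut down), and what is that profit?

Profit at each row (π = 75Q − TC): Q=0: -35; Q=1: 4; Q=2: 55; Q=3: 108; Q=4: 145; Q=5: 159; Q=6: 137.
Profit is maximized at Q = 5. AVC there is 181/5 = €36.20 ≤ P, so producing beats shutting down (which would give -€35).

Q = 5; profit = €159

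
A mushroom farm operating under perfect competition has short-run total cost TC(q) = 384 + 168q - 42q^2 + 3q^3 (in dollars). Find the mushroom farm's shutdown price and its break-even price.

Shutdown price = $21; break-even price = $72

AVC = 168 - 42q + 3q^2; minimized at q = 7, giving min AVC = $21. That is the shutdown price.
ATC = 384/q + 168 - 42q + 3q^2. Setting dATC/dq = −384/q^2 − 42 + 6q = 0 gives q = 8 (since 6·8^3 − 42·8^2 = 384).
min ATC = 384/8 + 168 − 42·8 + 3·8^2 = $72. That is the break-even price.
Between these two prices the firm operates at a loss; above $72 it earns a profit.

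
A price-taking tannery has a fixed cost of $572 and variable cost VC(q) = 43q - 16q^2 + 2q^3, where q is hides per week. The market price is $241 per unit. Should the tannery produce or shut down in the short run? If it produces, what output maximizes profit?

From TC, MC = TC'(q) = 43 - 32q + 6q^2 and AVC = VC/q = 43 - 16q + 2q^2.
The AVC parabola has its vertex at q = 16/4 = 4, where AVC = 43 - 16·4 + 2·4^2 = $11.
P = $241 exceeds min AVC = $11, so the firm stays open.
P = MC gives -198 - 32q + 6q^2 = 0, with roots -11/3 and 9. Take the larger (rising MC): q* = 9.
Check: AVC at q = 9 is $61 ≤ P, so revenue covers variable cost.
Profit = P·q − TC = 241·9 − 1121 = $1048.

Produce at q = 9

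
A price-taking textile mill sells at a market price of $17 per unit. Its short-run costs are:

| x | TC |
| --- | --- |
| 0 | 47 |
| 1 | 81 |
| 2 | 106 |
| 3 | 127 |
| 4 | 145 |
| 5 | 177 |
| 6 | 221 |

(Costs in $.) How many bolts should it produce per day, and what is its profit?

x = 0 (shut down); profit = -$47

Tabulate TR − TC: x=0: -47; x=1: -64; x=2: -72; x=3: -76; x=4: -77; x=5: -92; x=6: -119.
Profit is highest at x = 0. Equivalently, the lowest AVC in the table is 98/4 ≈ $24.50 at x = 4, and P = $17 falls below it — price never covers variable cost, so the firm shuts down and loses only its fixed cost.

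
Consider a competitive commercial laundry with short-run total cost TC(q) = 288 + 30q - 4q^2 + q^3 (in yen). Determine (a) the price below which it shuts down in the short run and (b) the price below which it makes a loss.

AVC = 30 - 4q + q^2; minimized at q = 2, giving min AVC = ¥26. That is the shutdown price.
ATC = 288/q + 30 - 4q + q^2. Setting dATC/dq = −288/q^2 − 4 + 2q = 0 gives q = 6 (since 2·6^3 − 4·6^2 = 288).
min ATC = 288/6 + 30 − 4·6 + 6^2 = ¥90. That is the break-even price.
For ¥26 ≤ P < ¥90 the firm produces at a loss; below ¥26 it shuts down.

Shutdown price = ¥26; break-even price = ¥90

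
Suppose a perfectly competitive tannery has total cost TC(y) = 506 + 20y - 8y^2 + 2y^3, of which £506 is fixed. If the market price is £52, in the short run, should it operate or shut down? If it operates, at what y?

Produce at y = 4

Strip out fixed cost: VC = 20y - 8y^2 + 2y^3. Then AVC = 20 - 8y + 2y^2 and MC = 20 - 16y + 6y^2.
AVC hits its minimum where MC = AVC, at y = 2, giving min AVC = 20 - 8·2 + 2·2^2 = £12.
Because £52 ≥ £12, revenue can cover variable cost; the firm operates.
P = MC gives -32 - 16y + 6y^2 = 0, with roots -4/3 and 4. Take the larger (rising MC): y* = 4.
Check: AVC at y = 4 is £20 ≤ P, so revenue covers variable cost.
Profit = P·y − TC = 52·4 − 586 = -£378, a loss, but smaller than the £506 fixed cost the firm would lose by shutting down.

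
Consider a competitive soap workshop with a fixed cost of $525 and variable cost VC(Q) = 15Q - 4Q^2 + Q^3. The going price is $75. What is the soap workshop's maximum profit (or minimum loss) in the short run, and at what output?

Profit = -$237 at Q = 6

AVC = 15 - 4Q + Q^2; min AVC = $11 at Q = 2. Since P = $75 ≥ min AVC, the firm produces.
MC = 15 - 8Q + 3Q^2. Setting P = MC and taking the root on the rising branch gives Q* = 6.
TR = 75·6 = 450. TC = 525 + 162 = 687. Profit = 450 − 687 = -$237.
That loss of $237 beats the $525 the firm would lose by shutting down; producing recovers $288 of fixed cost.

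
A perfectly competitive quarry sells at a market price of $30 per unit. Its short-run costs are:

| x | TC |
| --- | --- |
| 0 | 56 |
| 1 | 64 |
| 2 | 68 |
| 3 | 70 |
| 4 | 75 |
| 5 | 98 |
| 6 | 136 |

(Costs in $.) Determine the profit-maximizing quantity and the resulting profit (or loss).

Compute π = P·x − TC at each output: x=0: -56; x=1: -34; x=2: -8; x=3: 20; x=4: 45; x=5: 52; x=6: 44.
Profit is maximized at x = 5. AVC there is 42/5 = $8.40 ≤ P, so producing beats shutting down (which would give -$56).

x = 5; profit = $52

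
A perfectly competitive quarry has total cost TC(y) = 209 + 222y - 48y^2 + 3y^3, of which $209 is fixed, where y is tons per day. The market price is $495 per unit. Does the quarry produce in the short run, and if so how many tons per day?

Strip out fixed cost: VC = 222y - 48y^2 + 3y^3. Then AVC = 222 - 48y + 3y^2 and MC = 222 - 96y + 9y^2.
AVC hits its minimum where MC = AVC, at y = 8, giving min AVC = 222 - 48·8 + 3·8^2 = $30.
Because $495 ≥ $30, revenue can cover variable cost; the firm operates.
Set P = MC: 495 = 222 - 96y + 9y^2 → -273 - 96y + 9y^2 = 0. The roots are y = -7/3 and y = 13; the profit-maximizing output is on the rising part of MC, so y* = 13.
Check: AVC at y = 13 is $105 ≤ P, so revenue covers variable cost.
Profit = P·y − TC = 495·13 − 1574 = $4861.

Produce at y = 13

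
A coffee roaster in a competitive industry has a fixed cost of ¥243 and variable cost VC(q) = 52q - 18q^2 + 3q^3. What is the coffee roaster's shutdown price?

¥25 per unit

Short-run supply begins at min AVC. From VC = 52q - 18q^2 + 3q^3, AVC = 52 - 18q + 3q^2.
dAVC/dq = -18 + 6q = 0 gives q = 3. min AVC = 52 - 18·3 + 3·3^2 = 25.
The firm shuts down for any P below ¥25.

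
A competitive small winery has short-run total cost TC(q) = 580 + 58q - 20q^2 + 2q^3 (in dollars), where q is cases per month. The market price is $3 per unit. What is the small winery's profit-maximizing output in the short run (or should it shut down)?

Shut down

Variable cost is VC = 58q - 20q^2 + 2q^3, so AVC = VC/q = 58 - 20q + 2q^2 and MC = dTC/dq = 58 - 40q + 6q^2.
AVC is minimized where dAVC/dq = -20 + 4q = 0, at q = 5; min AVC = 58 - 20·5 + 2·5^2 = $8.
Since P = $3 < min AVC = $8, price fails to cover variable cost at any output.
The firm minimizes its loss by shutting down and losing only its fixed cost of $580.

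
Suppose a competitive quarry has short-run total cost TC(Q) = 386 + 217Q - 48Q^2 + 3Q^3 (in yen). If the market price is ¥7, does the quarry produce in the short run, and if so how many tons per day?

Shut down

From TC, MC = TC'(Q) = 217 - 96Q + 9Q^2 and AVC = VC/Q = 217 - 48Q + 3Q^2.
AVC hits its minimum where MC = AVC, at Q = 8, giving min AVC = 217 - 48·8 + 3·8^2 = ¥25.
Since P = ¥7 < min AVC = ¥25, price fails to cover variable cost at any output.
Best response: produce nothing and absorb the ¥386 fixed cost.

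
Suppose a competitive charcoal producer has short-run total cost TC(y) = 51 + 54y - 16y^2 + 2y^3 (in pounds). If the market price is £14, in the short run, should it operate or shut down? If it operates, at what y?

Shut down

From TC, MC = TC'(y) = 54 - 32y + 6y^2 and AVC = VC/y = 54 - 16y + 2y^2.
AVC is minimized where dAVC/dy = -16 + 4y = 0, at y = 4; min AVC = 54 - 16·4 + 2·4^2 = £22.
Since P = £14 < min AVC = £22, price fails to cover variable cost at any output.
Best response: produce nothing and absorb the £51 fixed cost.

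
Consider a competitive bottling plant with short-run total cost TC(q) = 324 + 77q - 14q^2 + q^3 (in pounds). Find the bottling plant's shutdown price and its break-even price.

Shutdown price = £28; break-even price = £68

AVC = 77 - 14q + q^2; minimized at q = 7, giving min AVC = £28. That is the shutdown price.
ATC = 324/q + 77 - 14q + q^2. Setting dATC/dq = −324/q^2 − 14 + 2q = 0 gives q = 9 (since 2·9^3 − 14·9^2 = 324).
min ATC = 324/9 + 77 − 14·9 + 9^2 = £68. That is the break-even price.
For £28 ≤ P < £68 the firm produces at a loss; below £28 it shuts down.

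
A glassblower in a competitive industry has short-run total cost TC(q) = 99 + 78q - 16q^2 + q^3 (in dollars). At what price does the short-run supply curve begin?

Short-run supply begins at min AVC. From VC = 78q - 16q^2 + q^3, AVC = 78 - 16q + q^2.
dAVC/dq = -16 + 2q = 0 gives q = 8. min AVC = 78 - 16·8 + 8^2 = 14.
The firm shuts down for any P below $14.

$14 per unit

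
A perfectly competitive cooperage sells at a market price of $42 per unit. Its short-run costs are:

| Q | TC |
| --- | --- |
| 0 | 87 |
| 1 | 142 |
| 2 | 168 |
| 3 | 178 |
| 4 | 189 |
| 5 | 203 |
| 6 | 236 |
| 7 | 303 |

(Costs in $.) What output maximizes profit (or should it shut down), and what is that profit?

Q = 6; profit = $16

Profit at each row (π = 42Q − TC): Q=0: -87; Q=1: -100; Q=2: -84; Q=3: -52; Q=4: -21; Q=5: 7; Q=6: 16; Q=7: -9.
Profit is maximized at Q = 6. AVC there is 149/6 = $24.83 ≤ P, so producing beats shutting down (which would give -$87).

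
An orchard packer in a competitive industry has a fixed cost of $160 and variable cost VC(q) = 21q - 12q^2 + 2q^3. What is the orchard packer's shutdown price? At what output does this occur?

$3 per unit, at q = 3

The shutdown price is the minimum of AVC. VC = 21q - 12q^2 + 2q^3, so AVC = 21 - 12q + 2q^2.
At the minimum of AVC, MC = AVC. MC = 21 - 24q + 6q^2; setting MC = AVC gives 4q^2 - 12q = 0, so q = 3. min AVC = 3.
The firm shuts down for any P below $3.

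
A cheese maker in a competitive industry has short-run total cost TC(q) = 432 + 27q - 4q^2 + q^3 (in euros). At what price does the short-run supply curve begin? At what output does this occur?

Short-run supply begins at min AVC. From VC = 27q - 4q^2 + q^3, AVC = 27 - 4q + q^2.
At the minimum of AVC, MC = AVC. MC = 27 - 8q + 3q^2; setting MC = AVC gives 2q^2 - 4q = 0, so q = 2. min AVC = 23.
The firm shuts down for any P below €23.

€23 per unit, at q = 2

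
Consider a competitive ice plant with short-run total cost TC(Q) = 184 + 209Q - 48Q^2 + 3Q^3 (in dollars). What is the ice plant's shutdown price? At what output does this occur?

The shutdown price is the minimum of AVC. VC = 209Q - 48Q^2 + 3Q^3, so AVC = 209 - 48Q + 3Q^2.
dAVC/dQ = -48 + 6Q = 0 gives Q = 8. min AVC = 209 - 48·8 + 3·8^2 = 17.
For P < $17 the firm produces nothing.

$17 per unit, at Q = 8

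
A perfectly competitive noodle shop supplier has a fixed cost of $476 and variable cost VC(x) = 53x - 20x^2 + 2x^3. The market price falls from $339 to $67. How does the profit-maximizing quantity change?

Output falls from 11 to 7

MC = 53 - 40x + 6x^2; the shutdown threshold is min AVC = $3 (at x = 5).
At P = $339 ≥ min AVC, set P = MC on the rising branch: x = 11.
At P = $67 ≥ min AVC, set P = MC: x = 7. The firm stays open but cuts output.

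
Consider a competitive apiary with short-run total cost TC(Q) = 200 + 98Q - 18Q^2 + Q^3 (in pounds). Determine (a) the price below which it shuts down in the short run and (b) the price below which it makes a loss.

Shutdown price = min AVC. AVC = 98 - 18Q + Q^2, with vertex at Q = 9 and minimum £17.
ATC = 200/Q + 98 - 18Q + Q^2. Setting dATC/dQ = −200/Q^2 − 18 + 2Q = 0 gives Q = 10 (since 2·10^3 − 18·10^2 = 200).
min ATC = 200/10 + 98 − 18·10 + 10^2 = £38. That is the break-even price.
Between these two prices the firm operates at a loss; above £38 it earns a profit.

Shutdown price = £17; break-even price = £38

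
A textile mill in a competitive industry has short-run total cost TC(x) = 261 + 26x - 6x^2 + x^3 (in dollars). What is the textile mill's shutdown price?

$17 per unit

The shutdown price is the minimum of AVC. VC = 26x - 6x^2 + x^3, so AVC = 26 - 6x + x^2.
dAVC/dx = -6 + 2x = 0 gives x = 3. min AVC = 26 - 6·3 + 3^2 = 17.
The firm shuts down for any P below $17.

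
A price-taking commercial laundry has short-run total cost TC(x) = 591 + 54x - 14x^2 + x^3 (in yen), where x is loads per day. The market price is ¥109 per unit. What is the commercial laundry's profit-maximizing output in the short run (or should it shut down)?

Strip out fixed cost: VC = 54x - 14x^2 + x^3. Then AVC = 54 - 14x + x^2 and MC = 54 - 28x + 3x^2.
The AVC parabola has its vertex at x = 14/2 = 7, where AVC = 54 - 14·7 + 7^2 = ¥5.
Since P = ¥109 ≥ min AVC = ¥5, price covers variable cost and the firm should produce.
Solving P = MC: -55 - 28x + 3x^2 = 0 ⇒ x = -5/3 or 11. On the upward-sloping branch, x* = 11.
Check: AVC at x = 11 is ¥21 ≤ P, so revenue covers variable cost.
Profit = P·x − TC = 109·11 − 822 = ¥377.

Produce at x = 11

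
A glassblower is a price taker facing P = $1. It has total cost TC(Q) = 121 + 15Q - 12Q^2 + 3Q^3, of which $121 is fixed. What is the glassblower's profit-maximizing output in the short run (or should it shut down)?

Strip out fixed cost: VC = 15Q - 12Q^2 + 3Q^3. Then AVC = 15 - 12Q + 3Q^2 and MC = 15 - 24Q + 9Q^2.
AVC hits its minimum where MC = AVC, at Q = 2, giving min AVC = 15 - 12·2 + 3·2^2 = $3.
Since P = $1 < min AVC = $3, price fails to cover variable cost at any output.
Shutting down limits the loss to fixed cost, $121.

Shut down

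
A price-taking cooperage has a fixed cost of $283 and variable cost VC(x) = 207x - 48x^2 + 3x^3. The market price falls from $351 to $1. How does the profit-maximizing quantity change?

Output falls from 12 to 0 (the firm shuts down)

MC = 207 - 96x + 9x^2; the shutdown threshold is min AVC = $15 (at x = 8).
With P = $351 above the shutdown price, P = MC gives x = 12.
At P = $1 < min AVC = $15, price no longer covers variable cost at any output, so the firm shuts down: x = 0.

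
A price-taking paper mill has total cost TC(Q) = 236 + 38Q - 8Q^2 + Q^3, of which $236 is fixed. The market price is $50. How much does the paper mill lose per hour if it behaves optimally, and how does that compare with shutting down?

Profit = -$92 at Q = 6

AVC = 38 - 8Q + Q^2 has its minimum $22 at Q = 4; price $50 clears that bar, so the firm operates.
MC = 38 - 16Q + 3Q^2. Setting P = MC and taking the root on the rising branch gives Q* = 6.
TR = 50·6 = 300. TC = 236 + 156 = 392. Profit = 300 − 392 = -$92.
Shutting down would mean losing the fixed cost of $236, so operating at a loss of $92 is better by $144.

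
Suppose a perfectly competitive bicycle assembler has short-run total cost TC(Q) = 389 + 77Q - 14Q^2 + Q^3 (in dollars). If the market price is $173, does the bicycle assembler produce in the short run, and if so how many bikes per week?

From TC, MC = TC'(Q) = 77 - 28Q + 3Q^2 and AVC = VC/Q = 77 - 14Q + Q^2.
AVC is minimized where dAVC/dQ = -14 + 2Q = 0, at Q = 7; min AVC = 77 - 14·7 + 7^2 = $28.
Because $173 ≥ $28, revenue can cover variable cost; the firm operates.
Set P = MC: 173 = 77 - 28Q + 3Q^2 → -96 - 28Q + 3Q^2 = 0. The roots are Q = -8/3 and Q = 12; the profit-maximizing output is on the rising part of MC, so Q* = 12.
Check: AVC at Q = 12 is $53 ≤ P, so revenue covers variable cost.
Profit = P·Q − TC = 173·12 − 1025 = $1051.

Produce at Q = 12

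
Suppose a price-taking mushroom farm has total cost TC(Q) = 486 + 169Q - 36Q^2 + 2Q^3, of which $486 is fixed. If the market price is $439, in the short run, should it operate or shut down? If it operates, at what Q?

Produce at Q = 15

Strip out fixed cost: VC = 169Q - 36Q^2 + 2Q^3. Then AVC = 169 - 36Q + 2Q^2 and MC = 169 - 72Q + 6Q^2.
The AVC parabola has its vertex at Q = 36/4 = 9, where AVC = 169 - 36·9 + 2·9^2 = $7.
Because $439 ≥ $7, revenue can cover variable cost; the firm operates.
Set P = MC: 439 = 169 - 72Q + 6Q^2 → -270 - 72Q + 6Q^2 = 0. The roots are Q = -3 and Q = 15; the profit-maximizing output is on the rising part of MC, so Q* = 15.
Check: AVC at Q = 15 is $79 ≤ P, so revenue covers variable cost.
Profit = P·Q − TC = 439·15 − 1671 = $4914.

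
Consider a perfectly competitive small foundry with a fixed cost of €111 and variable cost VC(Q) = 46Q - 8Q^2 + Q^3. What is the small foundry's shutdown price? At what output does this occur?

€30 per unit, at Q = 4

The firm shuts down when price falls below the minimum of average variable cost. AVC = VC/Q = 46 - 8Q + Q^2.
dAVC/dQ = -8 + 2Q = 0 gives Q = 4. min AVC = 46 - 8·4 + 4^2 = 30.
For P < €30 the firm produces nothing.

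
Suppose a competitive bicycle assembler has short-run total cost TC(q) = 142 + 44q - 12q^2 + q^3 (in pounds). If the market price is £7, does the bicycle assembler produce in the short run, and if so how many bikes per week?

Variable cost is VC = 44q - 12q^2 + q^3, so AVC = VC/q = 44 - 12q + q^2 and MC = dTC/dq = 44 - 24q + 3q^2.
AVC hits its minimum where MC = AVC, at q = 6, giving min AVC = 44 - 12·6 + 6^2 = £8.
P = £7 lies below min AVC = £8; no output level covers variable cost.
The firm minimizes its loss by shutting down and losing only its fixed cost of £142.

Shut down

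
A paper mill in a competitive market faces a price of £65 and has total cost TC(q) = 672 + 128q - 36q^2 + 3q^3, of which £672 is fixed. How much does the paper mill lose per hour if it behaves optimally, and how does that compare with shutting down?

Profit = -£378 at q = 7

AVC = 128 - 36q + 3q^2; min AVC = £20 at q = 6. Since P = £65 ≥ min AVC, the firm produces.
With MC = 128 - 72q + 9q^2, P = MC on the upward-sloping part at q* = 7.
TR = 65·7 = 455. TC = 672 + 161 = 833. Profit = 455 − 833 = -£378.
Shutting down would mean losing the fixed cost of £672, so operating at a loss of £378 is better by £294.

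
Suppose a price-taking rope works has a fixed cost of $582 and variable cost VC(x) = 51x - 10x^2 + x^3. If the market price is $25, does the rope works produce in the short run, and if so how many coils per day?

Shut down

Strip out fixed cost: VC = 51x - 10x^2 + x^3. Then AVC = 51 - 10x + x^2 and MC = 51 - 20x + 3x^2.
AVC is minimized where dAVC/dx = -10 + 2x = 0, at x = 5; min AVC = 51 - 10·5 + 5^2 = $26.
With P < min AVC ($25 < $26), every unit sold adds to the loss.
Best response: produce nothing and absorb the $582 fixed cost.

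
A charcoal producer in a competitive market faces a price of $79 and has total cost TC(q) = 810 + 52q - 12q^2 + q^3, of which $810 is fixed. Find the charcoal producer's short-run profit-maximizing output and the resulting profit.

Profit = -$324 at q = 9

AVC = 52 - 12q + q^2 has its minimum $16 at q = 6; price $79 clears that bar, so the firm operates.
MC = 52 - 24q + 3q^2. Setting P = MC and taking the root on the rising branch gives q* = 9.
TR = 79·9 = 711. TC = 810 + 225 = 1035. Profit = 711 − 1035 = -$324.
That loss of $324 beats the $810 the firm would lose by shutting down; producing recovers $486 of fixed cost.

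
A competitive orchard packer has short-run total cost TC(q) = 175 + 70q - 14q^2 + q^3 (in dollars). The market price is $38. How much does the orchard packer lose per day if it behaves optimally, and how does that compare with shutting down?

AVC = 70 - 14q + q^2; min AVC = $21 at q = 7. Since P = $38 ≥ min AVC, the firm produces.
MC = 70 - 28q + 3q^2. Setting P = MC and taking the root on the rising branch gives q* = 8.
TR = 38·8 = 304. TC = 175 + 176 = 351. Profit = 304 − 351 = -$47.
By producing, the firm covers all variable cost plus $128 of fixed cost; shutting down would lose the full $175.

Profit = -$47 at q = 8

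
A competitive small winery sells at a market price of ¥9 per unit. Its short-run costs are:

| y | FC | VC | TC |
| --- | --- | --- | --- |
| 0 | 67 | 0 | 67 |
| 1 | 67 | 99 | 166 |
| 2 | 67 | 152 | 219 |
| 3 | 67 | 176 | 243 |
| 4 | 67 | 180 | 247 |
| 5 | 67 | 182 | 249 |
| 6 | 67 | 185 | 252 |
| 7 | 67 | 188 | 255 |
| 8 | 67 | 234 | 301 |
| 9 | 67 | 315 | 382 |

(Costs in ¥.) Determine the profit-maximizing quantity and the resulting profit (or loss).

Profit at each row (π = 9y − TC): y=0: -67; y=1: -157; y=2: -201; y=3: -216; y=4: -211; y=5: -204; y=6: -198; y=7: -192; y=8: -229; y=9: -301.
Profit is highest at y = 0. Equivalently, the lowest AVC in the table is 188/7 ≈ ¥26.86 at y = 7, and P = ¥9 falls below it — price never covers variable cost, so the firm shuts down and loses only its fixed cost.

y = 0 (shut down); profit = -¥67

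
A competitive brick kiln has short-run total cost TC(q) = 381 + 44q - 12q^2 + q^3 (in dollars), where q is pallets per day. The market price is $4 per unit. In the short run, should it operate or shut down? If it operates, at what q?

Shut down

From TC, MC = TC'(q) = 44 - 24q + 3q^2 and AVC = VC/q = 44 - 12q + q^2.
The AVC parabola has its vertex at q = 12/2 = 6, where AVC = 44 - 12·6 + 6^2 = $8.
P = $4 lies below min AVC = $8; no output level covers variable cost.
The firm minimizes its loss by shutting down and losing only its fixed cost of $381.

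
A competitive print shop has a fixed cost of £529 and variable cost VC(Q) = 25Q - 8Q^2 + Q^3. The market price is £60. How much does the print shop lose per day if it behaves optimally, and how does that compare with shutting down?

AVC = 25 - 8Q + Q^2 has its minimum £9 at Q = 4; price £60 clears that bar, so the firm operates.
MC = 25 - 16Q + 3Q^2. Setting P = MC and taking the root on the rising branch gives Q* = 7.
TR = 60·7 = 420. TC = 529 + 126 = 655. Profit = 420 − 655 = -£235.
That loss of £235 beats the £529 the firm would lose by shutting down; producing recovers £294 of fixed cost.

Profit = -£235 at Q = 7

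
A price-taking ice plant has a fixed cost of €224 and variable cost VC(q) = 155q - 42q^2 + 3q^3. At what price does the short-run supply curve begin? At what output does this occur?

The shutdown price is the minimum of AVC. VC = 155q - 42q^2 + 3q^3, so AVC = 155 - 42q + 3q^2.
dAVC/dq = -42 + 6q = 0 gives q = 7. min AVC = 155 - 42·7 + 3·7^2 = 8.
The firm shuts down for any P below €8.

€8 per unit, at q = 7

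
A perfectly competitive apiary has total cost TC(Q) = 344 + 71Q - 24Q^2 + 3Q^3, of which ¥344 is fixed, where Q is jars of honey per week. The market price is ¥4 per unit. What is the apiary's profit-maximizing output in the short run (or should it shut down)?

Variable cost is VC = 71Q - 24Q^2 + 3Q^3, so AVC = VC/Q = 71 - 24Q + 3Q^2 and MC = dTC/dQ = 71 - 48Q + 9Q^2.
The AVC parabola has its vertex at Q = 24/6 = 4, where AVC = 71 - 24·4 + 3·4^2 = ¥23.
P = ¥4 lies below min AVC = ¥23; no output level covers variable cost.
Shutting down limits the loss to fixed cost, ¥344.

Shut down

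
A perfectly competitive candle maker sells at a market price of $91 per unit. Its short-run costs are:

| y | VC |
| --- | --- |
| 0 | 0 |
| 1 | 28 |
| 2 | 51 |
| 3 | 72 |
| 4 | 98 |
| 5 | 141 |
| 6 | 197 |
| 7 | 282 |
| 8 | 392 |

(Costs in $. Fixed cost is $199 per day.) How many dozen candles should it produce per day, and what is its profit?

y = 7; profit = $156

Compute π = P·y − TC at each output: y=0: -199; y=1: -136; y=2: -68; y=3: 2; y=4: 67; y=5: 115; y=6: 150; y=7: 156; y=8: 137.
Profit is maximized at y = 7. AVC there is 282/7 = $40.29 ≤ P, so producing beats shutting down (which would give -$199).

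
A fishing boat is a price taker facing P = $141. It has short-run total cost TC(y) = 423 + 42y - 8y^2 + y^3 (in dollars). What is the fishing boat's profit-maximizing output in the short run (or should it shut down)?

Produce at y = 9

Variable cost is VC = 42y - 8y^2 + y^3, so AVC = VC/y = 42 - 8y + y^2 and MC = dTC/dy = 42 - 16y + 3y^2.
AVC is minimized where dAVC/dy = -8 + 2y = 0, at y = 4; min AVC = 42 - 8·4 + 4^2 = $26.
P = $141 exceeds min AVC = $26, so the firm stays open.
Set P = MC: 141 = 42 - 16y + 3y^2 → -99 - 16y + 3y^2 = 0. The roots are y = -11/3 and y = 9; the profit-maximizing output is on the rising part of MC, so y* = 9.
Check: AVC at y = 9 is $51 ≤ P, so revenue covers variable cost.
Profit = P·y − TC = 141·9 − 882 = $387.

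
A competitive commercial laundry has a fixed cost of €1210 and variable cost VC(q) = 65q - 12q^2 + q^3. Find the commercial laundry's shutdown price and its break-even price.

Shutdown price = €29; break-even price = €164

AVC = 65 - 12q + q^2; minimized at q = 6, giving min AVC = €29. That is the shutdown price.
ATC = 1210/q + 65 - 12q + q^2. Setting dATC/dq = −1210/q^2 − 12 + 2q = 0 gives q = 11 (since 2·11^3 − 12·11^2 = 1210).
min ATC = 1210/11 + 65 − 12·11 + 11^2 = €164. That is the break-even price.
Between these two prices the firm operates at a loss; above €164 it earns a profit.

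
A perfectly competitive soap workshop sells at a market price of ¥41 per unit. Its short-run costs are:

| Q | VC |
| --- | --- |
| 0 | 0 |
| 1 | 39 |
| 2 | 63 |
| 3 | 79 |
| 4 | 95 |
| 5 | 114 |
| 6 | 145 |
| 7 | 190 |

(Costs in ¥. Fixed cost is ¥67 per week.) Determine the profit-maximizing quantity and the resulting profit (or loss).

Q = 6; profit = ¥34

Profit at each row (π = 41Q − TC): Q=0: -67; Q=1: -65; Q=2: -48; Q=3: -23; Q=4: 2; Q=5: 24; Q=6: 34; Q=7: 30.
Profit is maximized at Q = 6. AVC there is 145/6 = ¥24.17 ≤ P, so producing beats shutting down (which would give -¥67).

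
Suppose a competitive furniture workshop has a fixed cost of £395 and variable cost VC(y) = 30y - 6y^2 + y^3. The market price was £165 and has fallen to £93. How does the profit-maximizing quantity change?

AVC = 30 - 6y + y^2, minimized at y = 3 where min AVC = £21. MC = 30 - 12y + 3y^2.
At P = £165 ≥ min AVC, set P = MC on the rising branch: y = 9.
At P = £93 ≥ min AVC, set P = MC: y = 7. The firm stays open but cuts output.

Output falls from 9 to 7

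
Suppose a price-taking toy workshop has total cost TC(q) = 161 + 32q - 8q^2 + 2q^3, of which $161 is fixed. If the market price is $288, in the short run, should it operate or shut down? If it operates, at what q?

Produce at q = 8

From TC, MC = TC'(q) = 32 - 16q + 6q^2 and AVC = VC/q = 32 - 8q + 2q^2.
AVC hits its minimum where MC = AVC, at q = 2, giving min AVC = 32 - 8·2 + 2·2^2 = $24.
P = $288 exceeds min AVC = $24, so the firm stays open.
Set P = MC: 288 = 32 - 16q + 6q^2 → -256 - 16q + 6q^2 = 0. The roots are q = -16/3 and q = 8; the profit-maximizing output is on the rising part of MC, so q* = 8.
Check: AVC at q = 8 is $96 ≤ P, so revenue covers variable cost.
Profit = P·q − TC = 288·8 − 929 = $1375.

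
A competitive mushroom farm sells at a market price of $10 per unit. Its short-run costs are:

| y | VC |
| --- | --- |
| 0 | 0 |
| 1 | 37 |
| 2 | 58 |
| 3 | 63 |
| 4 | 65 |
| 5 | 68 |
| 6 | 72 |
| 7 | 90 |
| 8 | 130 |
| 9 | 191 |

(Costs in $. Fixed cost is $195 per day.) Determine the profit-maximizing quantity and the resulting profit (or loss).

y = 0 (shut down); profit = -$195

Profit at each row (π = 10y − TC): y=0: -195; y=1: -222; y=2: -233; y=3: -228; y=4: -220; y=5: -213; y=6: -207; y=7: -215; y=8: -245; y=9: -296.
Profit is highest at y = 0. Equivalently, the lowest AVC in the table is 72/6 ≈ $12 at y = 6, and P = $10 falls below it — price never covers variable cost, so the firm shuts down and loses only its fixed cost.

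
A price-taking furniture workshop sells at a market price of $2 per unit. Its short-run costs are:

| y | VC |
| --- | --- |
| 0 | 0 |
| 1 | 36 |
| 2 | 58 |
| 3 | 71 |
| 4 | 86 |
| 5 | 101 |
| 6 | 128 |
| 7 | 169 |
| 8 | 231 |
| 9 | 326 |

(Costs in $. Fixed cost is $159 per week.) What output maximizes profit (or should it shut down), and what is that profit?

Compute π = P·y − TC at each output: y=0: -159; y=1: -193; y=2: -213; y=3: -224; y=4: -237; y=5: -250; y=6: -275; y=7: -314; y=8: -374; y=9: -467.
Profit is highest at y = 0. Equivalently, the lowest AVC in the table is 101/5 ≈ $20.20 at y = 5, and P = $2 falls below it — price never covers variable cost, so the firm shuts down and loses only its fixed cost.

y = 0 (shut down); profit = -$159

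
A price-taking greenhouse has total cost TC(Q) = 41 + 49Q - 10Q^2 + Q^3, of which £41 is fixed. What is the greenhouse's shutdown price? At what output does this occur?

£24 per unit, at Q = 5

Short-run supply begins at min AVC. From VC = 49Q - 10Q^2 + Q^3, AVC = 49 - 10Q + Q^2.
At the minimum of AVC, MC = AVC. MC = 49 - 20Q + 3Q^2; setting MC = AVC gives 2Q^2 - 10Q = 0, so Q = 5. min AVC = 24.
The firm shuts down for any P below £24.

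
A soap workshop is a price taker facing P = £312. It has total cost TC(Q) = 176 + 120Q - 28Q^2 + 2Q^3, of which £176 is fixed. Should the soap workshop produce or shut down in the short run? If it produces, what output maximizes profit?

From TC, MC = TC'(Q) = 120 - 56Q + 6Q^2 and AVC = VC/Q = 120 - 28Q + 2Q^2.
AVC is minimized where dAVC/dQ = -28 + 4Q = 0, at Q = 7; min AVC = 120 - 28·7 + 2·7^2 = £22.
P = £312 exceeds min AVC = £22, so the firm stays open.
Set P = MC: 312 = 120 - 56Q + 6Q^2 → -192 - 56Q + 6Q^2 = 0. The roots are Q = -8/3 and Q = 12; the profit-maximizing output is on the rising part of MC, so Q* = 12.
Check: AVC at Q = 12 is £72 ≤ P, so revenue covers variable cost.
Profit = P·Q − TC = 312·12 − 1040 = £2704.

Produce at Q = 12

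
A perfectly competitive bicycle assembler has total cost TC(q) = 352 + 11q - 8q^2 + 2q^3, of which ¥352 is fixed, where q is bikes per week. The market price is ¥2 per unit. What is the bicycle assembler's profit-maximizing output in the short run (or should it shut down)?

Strip out fixed cost: VC = 11q - 8q^2 + 2q^3. Then AVC = 11 - 8q + 2q^2 and MC = 11 - 16q + 6q^2.
AVC hits its minimum where MC = AVC, at q = 2, giving min AVC = 11 - 8·2 + 2·2^2 = ¥3.
With P < min AVC (¥2 < ¥3), every unit sold adds to the loss.
Shutting down limits the loss to fixed cost, ¥352.

Shut down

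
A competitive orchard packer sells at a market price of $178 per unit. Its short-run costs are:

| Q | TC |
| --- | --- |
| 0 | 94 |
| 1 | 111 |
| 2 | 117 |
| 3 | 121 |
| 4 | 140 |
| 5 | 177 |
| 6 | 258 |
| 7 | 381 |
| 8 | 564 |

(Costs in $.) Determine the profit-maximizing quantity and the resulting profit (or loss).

Profit at each row (π = 178Q − TC): Q=0: -94; Q=1: 67; Q=2: 239; Q=3: 413; Q=4: 572; Q=5: 713; Q=6: 810; Q=7: 865; Q=8: 860.
Profit is maximized at Q = 7. AVC there is 287/7 = $41 ≤ P, so producing beats shutting down (which would give -$94).

Q = 7; profit = $865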